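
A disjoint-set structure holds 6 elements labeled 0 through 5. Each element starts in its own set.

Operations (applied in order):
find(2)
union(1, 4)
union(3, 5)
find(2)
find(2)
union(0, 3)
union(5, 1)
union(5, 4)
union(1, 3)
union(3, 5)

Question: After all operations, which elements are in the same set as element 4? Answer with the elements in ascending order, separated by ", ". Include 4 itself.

Step 1: find(2) -> no change; set of 2 is {2}
Step 2: union(1, 4) -> merged; set of 1 now {1, 4}
Step 3: union(3, 5) -> merged; set of 3 now {3, 5}
Step 4: find(2) -> no change; set of 2 is {2}
Step 5: find(2) -> no change; set of 2 is {2}
Step 6: union(0, 3) -> merged; set of 0 now {0, 3, 5}
Step 7: union(5, 1) -> merged; set of 5 now {0, 1, 3, 4, 5}
Step 8: union(5, 4) -> already same set; set of 5 now {0, 1, 3, 4, 5}
Step 9: union(1, 3) -> already same set; set of 1 now {0, 1, 3, 4, 5}
Step 10: union(3, 5) -> already same set; set of 3 now {0, 1, 3, 4, 5}
Component of 4: {0, 1, 3, 4, 5}

Answer: 0, 1, 3, 4, 5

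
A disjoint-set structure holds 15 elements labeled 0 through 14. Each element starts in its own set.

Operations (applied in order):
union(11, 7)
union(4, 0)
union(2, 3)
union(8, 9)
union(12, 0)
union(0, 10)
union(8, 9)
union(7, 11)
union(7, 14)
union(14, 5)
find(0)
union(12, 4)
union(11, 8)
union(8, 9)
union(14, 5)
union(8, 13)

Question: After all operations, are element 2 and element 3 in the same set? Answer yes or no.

Step 1: union(11, 7) -> merged; set of 11 now {7, 11}
Step 2: union(4, 0) -> merged; set of 4 now {0, 4}
Step 3: union(2, 3) -> merged; set of 2 now {2, 3}
Step 4: union(8, 9) -> merged; set of 8 now {8, 9}
Step 5: union(12, 0) -> merged; set of 12 now {0, 4, 12}
Step 6: union(0, 10) -> merged; set of 0 now {0, 4, 10, 12}
Step 7: union(8, 9) -> already same set; set of 8 now {8, 9}
Step 8: union(7, 11) -> already same set; set of 7 now {7, 11}
Step 9: union(7, 14) -> merged; set of 7 now {7, 11, 14}
Step 10: union(14, 5) -> merged; set of 14 now {5, 7, 11, 14}
Step 11: find(0) -> no change; set of 0 is {0, 4, 10, 12}
Step 12: union(12, 4) -> already same set; set of 12 now {0, 4, 10, 12}
Step 13: union(11, 8) -> merged; set of 11 now {5, 7, 8, 9, 11, 14}
Step 14: union(8, 9) -> already same set; set of 8 now {5, 7, 8, 9, 11, 14}
Step 15: union(14, 5) -> already same set; set of 14 now {5, 7, 8, 9, 11, 14}
Step 16: union(8, 13) -> merged; set of 8 now {5, 7, 8, 9, 11, 13, 14}
Set of 2: {2, 3}; 3 is a member.

Answer: yes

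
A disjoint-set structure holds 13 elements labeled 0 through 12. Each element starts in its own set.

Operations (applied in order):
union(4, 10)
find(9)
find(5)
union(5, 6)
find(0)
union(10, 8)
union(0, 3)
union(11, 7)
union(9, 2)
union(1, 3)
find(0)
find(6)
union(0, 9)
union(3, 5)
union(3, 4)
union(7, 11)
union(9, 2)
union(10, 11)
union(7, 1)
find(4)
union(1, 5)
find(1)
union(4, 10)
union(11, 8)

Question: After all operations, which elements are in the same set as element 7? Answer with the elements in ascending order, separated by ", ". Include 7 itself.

Step 1: union(4, 10) -> merged; set of 4 now {4, 10}
Step 2: find(9) -> no change; set of 9 is {9}
Step 3: find(5) -> no change; set of 5 is {5}
Step 4: union(5, 6) -> merged; set of 5 now {5, 6}
Step 5: find(0) -> no change; set of 0 is {0}
Step 6: union(10, 8) -> merged; set of 10 now {4, 8, 10}
Step 7: union(0, 3) -> merged; set of 0 now {0, 3}
Step 8: union(11, 7) -> merged; set of 11 now {7, 11}
Step 9: union(9, 2) -> merged; set of 9 now {2, 9}
Step 10: union(1, 3) -> merged; set of 1 now {0, 1, 3}
Step 11: find(0) -> no change; set of 0 is {0, 1, 3}
Step 12: find(6) -> no change; set of 6 is {5, 6}
Step 13: union(0, 9) -> merged; set of 0 now {0, 1, 2, 3, 9}
Step 14: union(3, 5) -> merged; set of 3 now {0, 1, 2, 3, 5, 6, 9}
Step 15: union(3, 4) -> merged; set of 3 now {0, 1, 2, 3, 4, 5, 6, 8, 9, 10}
Step 16: union(7, 11) -> already same set; set of 7 now {7, 11}
Step 17: union(9, 2) -> already same set; set of 9 now {0, 1, 2, 3, 4, 5, 6, 8, 9, 10}
Step 18: union(10, 11) -> merged; set of 10 now {0, 1, 2, 3, 4, 5, 6, 7, 8, 9, 10, 11}
Step 19: union(7, 1) -> already same set; set of 7 now {0, 1, 2, 3, 4, 5, 6, 7, 8, 9, 10, 11}
Step 20: find(4) -> no change; set of 4 is {0, 1, 2, 3, 4, 5, 6, 7, 8, 9, 10, 11}
Step 21: union(1, 5) -> already same set; set of 1 now {0, 1, 2, 3, 4, 5, 6, 7, 8, 9, 10, 11}
Step 22: find(1) -> no change; set of 1 is {0, 1, 2, 3, 4, 5, 6, 7, 8, 9, 10, 11}
Step 23: union(4, 10) -> already same set; set of 4 now {0, 1, 2, 3, 4, 5, 6, 7, 8, 9, 10, 11}
Step 24: union(11, 8) -> already same set; set of 11 now {0, 1, 2, 3, 4, 5, 6, 7, 8, 9, 10, 11}
Component of 7: {0, 1, 2, 3, 4, 5, 6, 7, 8, 9, 10, 11}

Answer: 0, 1, 2, 3, 4, 5, 6, 7, 8, 9, 10, 11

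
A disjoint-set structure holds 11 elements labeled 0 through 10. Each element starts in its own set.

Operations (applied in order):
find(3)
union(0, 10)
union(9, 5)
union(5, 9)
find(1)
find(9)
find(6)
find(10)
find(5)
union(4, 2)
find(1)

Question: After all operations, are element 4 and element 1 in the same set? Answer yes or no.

Step 1: find(3) -> no change; set of 3 is {3}
Step 2: union(0, 10) -> merged; set of 0 now {0, 10}
Step 3: union(9, 5) -> merged; set of 9 now {5, 9}
Step 4: union(5, 9) -> already same set; set of 5 now {5, 9}
Step 5: find(1) -> no change; set of 1 is {1}
Step 6: find(9) -> no change; set of 9 is {5, 9}
Step 7: find(6) -> no change; set of 6 is {6}
Step 8: find(10) -> no change; set of 10 is {0, 10}
Step 9: find(5) -> no change; set of 5 is {5, 9}
Step 10: union(4, 2) -> merged; set of 4 now {2, 4}
Step 11: find(1) -> no change; set of 1 is {1}
Set of 4: {2, 4}; 1 is not a member.

Answer: no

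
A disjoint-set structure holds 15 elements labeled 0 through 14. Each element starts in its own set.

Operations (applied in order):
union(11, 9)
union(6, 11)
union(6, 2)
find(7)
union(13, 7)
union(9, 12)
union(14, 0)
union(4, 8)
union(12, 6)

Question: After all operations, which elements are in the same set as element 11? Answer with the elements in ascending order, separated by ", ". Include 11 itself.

Answer: 2, 6, 9, 11, 12

Derivation:
Step 1: union(11, 9) -> merged; set of 11 now {9, 11}
Step 2: union(6, 11) -> merged; set of 6 now {6, 9, 11}
Step 3: union(6, 2) -> merged; set of 6 now {2, 6, 9, 11}
Step 4: find(7) -> no change; set of 7 is {7}
Step 5: union(13, 7) -> merged; set of 13 now {7, 13}
Step 6: union(9, 12) -> merged; set of 9 now {2, 6, 9, 11, 12}
Step 7: union(14, 0) -> merged; set of 14 now {0, 14}
Step 8: union(4, 8) -> merged; set of 4 now {4, 8}
Step 9: union(12, 6) -> already same set; set of 12 now {2, 6, 9, 11, 12}
Component of 11: {2, 6, 9, 11, 12}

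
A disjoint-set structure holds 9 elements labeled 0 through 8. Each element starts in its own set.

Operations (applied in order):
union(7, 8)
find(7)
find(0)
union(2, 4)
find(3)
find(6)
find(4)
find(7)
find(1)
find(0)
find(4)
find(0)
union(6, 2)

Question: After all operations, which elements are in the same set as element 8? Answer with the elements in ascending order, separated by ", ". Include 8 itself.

Answer: 7, 8

Derivation:
Step 1: union(7, 8) -> merged; set of 7 now {7, 8}
Step 2: find(7) -> no change; set of 7 is {7, 8}
Step 3: find(0) -> no change; set of 0 is {0}
Step 4: union(2, 4) -> merged; set of 2 now {2, 4}
Step 5: find(3) -> no change; set of 3 is {3}
Step 6: find(6) -> no change; set of 6 is {6}
Step 7: find(4) -> no change; set of 4 is {2, 4}
Step 8: find(7) -> no change; set of 7 is {7, 8}
Step 9: find(1) -> no change; set of 1 is {1}
Step 10: find(0) -> no change; set of 0 is {0}
Step 11: find(4) -> no change; set of 4 is {2, 4}
Step 12: find(0) -> no change; set of 0 is {0}
Step 13: union(6, 2) -> merged; set of 6 now {2, 4, 6}
Component of 8: {7, 8}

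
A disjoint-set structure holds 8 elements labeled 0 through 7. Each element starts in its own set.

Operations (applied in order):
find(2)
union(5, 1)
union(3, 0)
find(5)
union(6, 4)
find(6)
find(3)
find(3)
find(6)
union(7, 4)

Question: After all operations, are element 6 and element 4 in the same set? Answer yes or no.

Answer: yes

Derivation:
Step 1: find(2) -> no change; set of 2 is {2}
Step 2: union(5, 1) -> merged; set of 5 now {1, 5}
Step 3: union(3, 0) -> merged; set of 3 now {0, 3}
Step 4: find(5) -> no change; set of 5 is {1, 5}
Step 5: union(6, 4) -> merged; set of 6 now {4, 6}
Step 6: find(6) -> no change; set of 6 is {4, 6}
Step 7: find(3) -> no change; set of 3 is {0, 3}
Step 8: find(3) -> no change; set of 3 is {0, 3}
Step 9: find(6) -> no change; set of 6 is {4, 6}
Step 10: union(7, 4) -> merged; set of 7 now {4, 6, 7}
Set of 6: {4, 6, 7}; 4 is a member.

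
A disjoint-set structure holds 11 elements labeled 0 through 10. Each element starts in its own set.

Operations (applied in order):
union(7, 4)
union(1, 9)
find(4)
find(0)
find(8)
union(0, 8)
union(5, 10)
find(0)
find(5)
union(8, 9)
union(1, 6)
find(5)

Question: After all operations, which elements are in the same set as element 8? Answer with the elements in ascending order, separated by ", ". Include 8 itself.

Step 1: union(7, 4) -> merged; set of 7 now {4, 7}
Step 2: union(1, 9) -> merged; set of 1 now {1, 9}
Step 3: find(4) -> no change; set of 4 is {4, 7}
Step 4: find(0) -> no change; set of 0 is {0}
Step 5: find(8) -> no change; set of 8 is {8}
Step 6: union(0, 8) -> merged; set of 0 now {0, 8}
Step 7: union(5, 10) -> merged; set of 5 now {5, 10}
Step 8: find(0) -> no change; set of 0 is {0, 8}
Step 9: find(5) -> no change; set of 5 is {5, 10}
Step 10: union(8, 9) -> merged; set of 8 now {0, 1, 8, 9}
Step 11: union(1, 6) -> merged; set of 1 now {0, 1, 6, 8, 9}
Step 12: find(5) -> no change; set of 5 is {5, 10}
Component of 8: {0, 1, 6, 8, 9}

Answer: 0, 1, 6, 8, 9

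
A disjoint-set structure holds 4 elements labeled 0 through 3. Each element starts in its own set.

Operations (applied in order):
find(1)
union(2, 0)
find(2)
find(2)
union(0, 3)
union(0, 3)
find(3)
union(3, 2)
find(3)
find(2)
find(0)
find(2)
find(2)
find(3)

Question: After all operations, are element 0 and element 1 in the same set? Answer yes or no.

Answer: no

Derivation:
Step 1: find(1) -> no change; set of 1 is {1}
Step 2: union(2, 0) -> merged; set of 2 now {0, 2}
Step 3: find(2) -> no change; set of 2 is {0, 2}
Step 4: find(2) -> no change; set of 2 is {0, 2}
Step 5: union(0, 3) -> merged; set of 0 now {0, 2, 3}
Step 6: union(0, 3) -> already same set; set of 0 now {0, 2, 3}
Step 7: find(3) -> no change; set of 3 is {0, 2, 3}
Step 8: union(3, 2) -> already same set; set of 3 now {0, 2, 3}
Step 9: find(3) -> no change; set of 3 is {0, 2, 3}
Step 10: find(2) -> no change; set of 2 is {0, 2, 3}
Step 11: find(0) -> no change; set of 0 is {0, 2, 3}
Step 12: find(2) -> no change; set of 2 is {0, 2, 3}
Step 13: find(2) -> no change; set of 2 is {0, 2, 3}
Step 14: find(3) -> no change; set of 3 is {0, 2, 3}
Set of 0: {0, 2, 3}; 1 is not a member.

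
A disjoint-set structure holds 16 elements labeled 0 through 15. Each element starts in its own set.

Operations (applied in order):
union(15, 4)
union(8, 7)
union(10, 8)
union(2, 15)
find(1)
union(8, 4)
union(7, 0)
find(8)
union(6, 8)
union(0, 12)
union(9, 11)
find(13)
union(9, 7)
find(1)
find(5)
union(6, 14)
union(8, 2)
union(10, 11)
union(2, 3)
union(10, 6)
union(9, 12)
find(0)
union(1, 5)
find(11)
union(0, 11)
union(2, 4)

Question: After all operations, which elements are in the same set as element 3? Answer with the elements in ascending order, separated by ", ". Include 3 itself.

Answer: 0, 2, 3, 4, 6, 7, 8, 9, 10, 11, 12, 14, 15

Derivation:
Step 1: union(15, 4) -> merged; set of 15 now {4, 15}
Step 2: union(8, 7) -> merged; set of 8 now {7, 8}
Step 3: union(10, 8) -> merged; set of 10 now {7, 8, 10}
Step 4: union(2, 15) -> merged; set of 2 now {2, 4, 15}
Step 5: find(1) -> no change; set of 1 is {1}
Step 6: union(8, 4) -> merged; set of 8 now {2, 4, 7, 8, 10, 15}
Step 7: union(7, 0) -> merged; set of 7 now {0, 2, 4, 7, 8, 10, 15}
Step 8: find(8) -> no change; set of 8 is {0, 2, 4, 7, 8, 10, 15}
Step 9: union(6, 8) -> merged; set of 6 now {0, 2, 4, 6, 7, 8, 10, 15}
Step 10: union(0, 12) -> merged; set of 0 now {0, 2, 4, 6, 7, 8, 10, 12, 15}
Step 11: union(9, 11) -> merged; set of 9 now {9, 11}
Step 12: find(13) -> no change; set of 13 is {13}
Step 13: union(9, 7) -> merged; set of 9 now {0, 2, 4, 6, 7, 8, 9, 10, 11, 12, 15}
Step 14: find(1) -> no change; set of 1 is {1}
Step 15: find(5) -> no change; set of 5 is {5}
Step 16: union(6, 14) -> merged; set of 6 now {0, 2, 4, 6, 7, 8, 9, 10, 11, 12, 14, 15}
Step 17: union(8, 2) -> already same set; set of 8 now {0, 2, 4, 6, 7, 8, 9, 10, 11, 12, 14, 15}
Step 18: union(10, 11) -> already same set; set of 10 now {0, 2, 4, 6, 7, 8, 9, 10, 11, 12, 14, 15}
Step 19: union(2, 3) -> merged; set of 2 now {0, 2, 3, 4, 6, 7, 8, 9, 10, 11, 12, 14, 15}
Step 20: union(10, 6) -> already same set; set of 10 now {0, 2, 3, 4, 6, 7, 8, 9, 10, 11, 12, 14, 15}
Step 21: union(9, 12) -> already same set; set of 9 now {0, 2, 3, 4, 6, 7, 8, 9, 10, 11, 12, 14, 15}
Step 22: find(0) -> no change; set of 0 is {0, 2, 3, 4, 6, 7, 8, 9, 10, 11, 12, 14, 15}
Step 23: union(1, 5) -> merged; set of 1 now {1, 5}
Step 24: find(11) -> no change; set of 11 is {0, 2, 3, 4, 6, 7, 8, 9, 10, 11, 12, 14, 15}
Step 25: union(0, 11) -> already same set; set of 0 now {0, 2, 3, 4, 6, 7, 8, 9, 10, 11, 12, 14, 15}
Step 26: union(2, 4) -> already same set; set of 2 now {0, 2, 3, 4, 6, 7, 8, 9, 10, 11, 12, 14, 15}
Component of 3: {0, 2, 3, 4, 6, 7, 8, 9, 10, 11, 12, 14, 15}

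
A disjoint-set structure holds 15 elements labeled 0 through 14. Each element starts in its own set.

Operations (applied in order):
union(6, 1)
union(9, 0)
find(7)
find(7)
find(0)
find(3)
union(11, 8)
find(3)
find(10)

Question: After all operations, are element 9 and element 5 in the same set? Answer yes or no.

Answer: no

Derivation:
Step 1: union(6, 1) -> merged; set of 6 now {1, 6}
Step 2: union(9, 0) -> merged; set of 9 now {0, 9}
Step 3: find(7) -> no change; set of 7 is {7}
Step 4: find(7) -> no change; set of 7 is {7}
Step 5: find(0) -> no change; set of 0 is {0, 9}
Step 6: find(3) -> no change; set of 3 is {3}
Step 7: union(11, 8) -> merged; set of 11 now {8, 11}
Step 8: find(3) -> no change; set of 3 is {3}
Step 9: find(10) -> no change; set of 10 is {10}
Set of 9: {0, 9}; 5 is not a member.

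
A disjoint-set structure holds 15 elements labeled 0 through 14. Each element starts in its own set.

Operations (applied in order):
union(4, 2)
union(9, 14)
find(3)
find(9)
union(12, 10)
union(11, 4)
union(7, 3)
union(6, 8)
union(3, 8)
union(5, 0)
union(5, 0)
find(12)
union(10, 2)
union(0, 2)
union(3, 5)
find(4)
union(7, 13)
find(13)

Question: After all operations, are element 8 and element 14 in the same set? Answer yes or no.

Step 1: union(4, 2) -> merged; set of 4 now {2, 4}
Step 2: union(9, 14) -> merged; set of 9 now {9, 14}
Step 3: find(3) -> no change; set of 3 is {3}
Step 4: find(9) -> no change; set of 9 is {9, 14}
Step 5: union(12, 10) -> merged; set of 12 now {10, 12}
Step 6: union(11, 4) -> merged; set of 11 now {2, 4, 11}
Step 7: union(7, 3) -> merged; set of 7 now {3, 7}
Step 8: union(6, 8) -> merged; set of 6 now {6, 8}
Step 9: union(3, 8) -> merged; set of 3 now {3, 6, 7, 8}
Step 10: union(5, 0) -> merged; set of 5 now {0, 5}
Step 11: union(5, 0) -> already same set; set of 5 now {0, 5}
Step 12: find(12) -> no change; set of 12 is {10, 12}
Step 13: union(10, 2) -> merged; set of 10 now {2, 4, 10, 11, 12}
Step 14: union(0, 2) -> merged; set of 0 now {0, 2, 4, 5, 10, 11, 12}
Step 15: union(3, 5) -> merged; set of 3 now {0, 2, 3, 4, 5, 6, 7, 8, 10, 11, 12}
Step 16: find(4) -> no change; set of 4 is {0, 2, 3, 4, 5, 6, 7, 8, 10, 11, 12}
Step 17: union(7, 13) -> merged; set of 7 now {0, 2, 3, 4, 5, 6, 7, 8, 10, 11, 12, 13}
Step 18: find(13) -> no change; set of 13 is {0, 2, 3, 4, 5, 6, 7, 8, 10, 11, 12, 13}
Set of 8: {0, 2, 3, 4, 5, 6, 7, 8, 10, 11, 12, 13}; 14 is not a member.

Answer: no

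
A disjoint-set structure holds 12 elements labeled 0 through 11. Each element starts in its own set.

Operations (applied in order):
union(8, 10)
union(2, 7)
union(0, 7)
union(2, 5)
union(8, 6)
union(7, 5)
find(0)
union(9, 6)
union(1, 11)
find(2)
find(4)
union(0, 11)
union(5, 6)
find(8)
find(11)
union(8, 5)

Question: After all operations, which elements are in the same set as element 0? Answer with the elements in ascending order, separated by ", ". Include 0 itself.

Step 1: union(8, 10) -> merged; set of 8 now {8, 10}
Step 2: union(2, 7) -> merged; set of 2 now {2, 7}
Step 3: union(0, 7) -> merged; set of 0 now {0, 2, 7}
Step 4: union(2, 5) -> merged; set of 2 now {0, 2, 5, 7}
Step 5: union(8, 6) -> merged; set of 8 now {6, 8, 10}
Step 6: union(7, 5) -> already same set; set of 7 now {0, 2, 5, 7}
Step 7: find(0) -> no change; set of 0 is {0, 2, 5, 7}
Step 8: union(9, 6) -> merged; set of 9 now {6, 8, 9, 10}
Step 9: union(1, 11) -> merged; set of 1 now {1, 11}
Step 10: find(2) -> no change; set of 2 is {0, 2, 5, 7}
Step 11: find(4) -> no change; set of 4 is {4}
Step 12: union(0, 11) -> merged; set of 0 now {0, 1, 2, 5, 7, 11}
Step 13: union(5, 6) -> merged; set of 5 now {0, 1, 2, 5, 6, 7, 8, 9, 10, 11}
Step 14: find(8) -> no change; set of 8 is {0, 1, 2, 5, 6, 7, 8, 9, 10, 11}
Step 15: find(11) -> no change; set of 11 is {0, 1, 2, 5, 6, 7, 8, 9, 10, 11}
Step 16: union(8, 5) -> already same set; set of 8 now {0, 1, 2, 5, 6, 7, 8, 9, 10, 11}
Component of 0: {0, 1, 2, 5, 6, 7, 8, 9, 10, 11}

Answer: 0, 1, 2, 5, 6, 7, 8, 9, 10, 11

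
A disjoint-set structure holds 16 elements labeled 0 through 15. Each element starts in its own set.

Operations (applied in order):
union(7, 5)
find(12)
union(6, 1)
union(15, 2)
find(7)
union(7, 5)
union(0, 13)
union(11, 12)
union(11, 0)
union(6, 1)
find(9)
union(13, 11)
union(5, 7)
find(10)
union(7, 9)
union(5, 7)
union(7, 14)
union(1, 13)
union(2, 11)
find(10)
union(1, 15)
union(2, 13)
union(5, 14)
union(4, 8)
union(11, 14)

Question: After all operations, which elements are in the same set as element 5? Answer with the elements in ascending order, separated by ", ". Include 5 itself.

Answer: 0, 1, 2, 5, 6, 7, 9, 11, 12, 13, 14, 15

Derivation:
Step 1: union(7, 5) -> merged; set of 7 now {5, 7}
Step 2: find(12) -> no change; set of 12 is {12}
Step 3: union(6, 1) -> merged; set of 6 now {1, 6}
Step 4: union(15, 2) -> merged; set of 15 now {2, 15}
Step 5: find(7) -> no change; set of 7 is {5, 7}
Step 6: union(7, 5) -> already same set; set of 7 now {5, 7}
Step 7: union(0, 13) -> merged; set of 0 now {0, 13}
Step 8: union(11, 12) -> merged; set of 11 now {11, 12}
Step 9: union(11, 0) -> merged; set of 11 now {0, 11, 12, 13}
Step 10: union(6, 1) -> already same set; set of 6 now {1, 6}
Step 11: find(9) -> no change; set of 9 is {9}
Step 12: union(13, 11) -> already same set; set of 13 now {0, 11, 12, 13}
Step 13: union(5, 7) -> already same set; set of 5 now {5, 7}
Step 14: find(10) -> no change; set of 10 is {10}
Step 15: union(7, 9) -> merged; set of 7 now {5, 7, 9}
Step 16: union(5, 7) -> already same set; set of 5 now {5, 7, 9}
Step 17: union(7, 14) -> merged; set of 7 now {5, 7, 9, 14}
Step 18: union(1, 13) -> merged; set of 1 now {0, 1, 6, 11, 12, 13}
Step 19: union(2, 11) -> merged; set of 2 now {0, 1, 2, 6, 11, 12, 13, 15}
Step 20: find(10) -> no change; set of 10 is {10}
Step 21: union(1, 15) -> already same set; set of 1 now {0, 1, 2, 6, 11, 12, 13, 15}
Step 22: union(2, 13) -> already same set; set of 2 now {0, 1, 2, 6, 11, 12, 13, 15}
Step 23: union(5, 14) -> already same set; set of 5 now {5, 7, 9, 14}
Step 24: union(4, 8) -> merged; set of 4 now {4, 8}
Step 25: union(11, 14) -> merged; set of 11 now {0, 1, 2, 5, 6, 7, 9, 11, 12, 13, 14, 15}
Component of 5: {0, 1, 2, 5, 6, 7, 9, 11, 12, 13, 14, 15}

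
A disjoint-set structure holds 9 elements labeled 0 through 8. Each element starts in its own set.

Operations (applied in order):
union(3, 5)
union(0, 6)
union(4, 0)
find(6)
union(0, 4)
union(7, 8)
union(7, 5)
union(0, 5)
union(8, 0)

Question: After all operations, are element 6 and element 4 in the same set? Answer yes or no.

Answer: yes

Derivation:
Step 1: union(3, 5) -> merged; set of 3 now {3, 5}
Step 2: union(0, 6) -> merged; set of 0 now {0, 6}
Step 3: union(4, 0) -> merged; set of 4 now {0, 4, 6}
Step 4: find(6) -> no change; set of 6 is {0, 4, 6}
Step 5: union(0, 4) -> already same set; set of 0 now {0, 4, 6}
Step 6: union(7, 8) -> merged; set of 7 now {7, 8}
Step 7: union(7, 5) -> merged; set of 7 now {3, 5, 7, 8}
Step 8: union(0, 5) -> merged; set of 0 now {0, 3, 4, 5, 6, 7, 8}
Step 9: union(8, 0) -> already same set; set of 8 now {0, 3, 4, 5, 6, 7, 8}
Set of 6: {0, 3, 4, 5, 6, 7, 8}; 4 is a member.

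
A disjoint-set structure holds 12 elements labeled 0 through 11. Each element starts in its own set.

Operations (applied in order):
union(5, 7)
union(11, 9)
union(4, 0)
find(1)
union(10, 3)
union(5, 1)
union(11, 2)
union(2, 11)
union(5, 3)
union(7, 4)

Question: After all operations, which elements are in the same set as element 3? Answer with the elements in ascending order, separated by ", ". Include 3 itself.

Answer: 0, 1, 3, 4, 5, 7, 10

Derivation:
Step 1: union(5, 7) -> merged; set of 5 now {5, 7}
Step 2: union(11, 9) -> merged; set of 11 now {9, 11}
Step 3: union(4, 0) -> merged; set of 4 now {0, 4}
Step 4: find(1) -> no change; set of 1 is {1}
Step 5: union(10, 3) -> merged; set of 10 now {3, 10}
Step 6: union(5, 1) -> merged; set of 5 now {1, 5, 7}
Step 7: union(11, 2) -> merged; set of 11 now {2, 9, 11}
Step 8: union(2, 11) -> already same set; set of 2 now {2, 9, 11}
Step 9: union(5, 3) -> merged; set of 5 now {1, 3, 5, 7, 10}
Step 10: union(7, 4) -> merged; set of 7 now {0, 1, 3, 4, 5, 7, 10}
Component of 3: {0, 1, 3, 4, 5, 7, 10}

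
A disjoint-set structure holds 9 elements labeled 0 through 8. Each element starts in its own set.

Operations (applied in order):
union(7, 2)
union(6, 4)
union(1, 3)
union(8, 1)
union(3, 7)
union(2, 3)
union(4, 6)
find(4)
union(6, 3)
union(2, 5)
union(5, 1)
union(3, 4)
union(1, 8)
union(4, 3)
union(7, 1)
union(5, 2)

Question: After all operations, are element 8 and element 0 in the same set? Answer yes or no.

Answer: no

Derivation:
Step 1: union(7, 2) -> merged; set of 7 now {2, 7}
Step 2: union(6, 4) -> merged; set of 6 now {4, 6}
Step 3: union(1, 3) -> merged; set of 1 now {1, 3}
Step 4: union(8, 1) -> merged; set of 8 now {1, 3, 8}
Step 5: union(3, 7) -> merged; set of 3 now {1, 2, 3, 7, 8}
Step 6: union(2, 3) -> already same set; set of 2 now {1, 2, 3, 7, 8}
Step 7: union(4, 6) -> already same set; set of 4 now {4, 6}
Step 8: find(4) -> no change; set of 4 is {4, 6}
Step 9: union(6, 3) -> merged; set of 6 now {1, 2, 3, 4, 6, 7, 8}
Step 10: union(2, 5) -> merged; set of 2 now {1, 2, 3, 4, 5, 6, 7, 8}
Step 11: union(5, 1) -> already same set; set of 5 now {1, 2, 3, 4, 5, 6, 7, 8}
Step 12: union(3, 4) -> already same set; set of 3 now {1, 2, 3, 4, 5, 6, 7, 8}
Step 13: union(1, 8) -> already same set; set of 1 now {1, 2, 3, 4, 5, 6, 7, 8}
Step 14: union(4, 3) -> already same set; set of 4 now {1, 2, 3, 4, 5, 6, 7, 8}
Step 15: union(7, 1) -> already same set; set of 7 now {1, 2, 3, 4, 5, 6, 7, 8}
Step 16: union(5, 2) -> already same set; set of 5 now {1, 2, 3, 4, 5, 6, 7, 8}
Set of 8: {1, 2, 3, 4, 5, 6, 7, 8}; 0 is not a member.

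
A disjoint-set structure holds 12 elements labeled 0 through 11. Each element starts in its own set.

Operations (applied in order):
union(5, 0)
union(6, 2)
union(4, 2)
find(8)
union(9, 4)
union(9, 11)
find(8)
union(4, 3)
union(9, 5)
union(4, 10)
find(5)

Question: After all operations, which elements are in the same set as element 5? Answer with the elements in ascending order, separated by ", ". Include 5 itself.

Answer: 0, 2, 3, 4, 5, 6, 9, 10, 11

Derivation:
Step 1: union(5, 0) -> merged; set of 5 now {0, 5}
Step 2: union(6, 2) -> merged; set of 6 now {2, 6}
Step 3: union(4, 2) -> merged; set of 4 now {2, 4, 6}
Step 4: find(8) -> no change; set of 8 is {8}
Step 5: union(9, 4) -> merged; set of 9 now {2, 4, 6, 9}
Step 6: union(9, 11) -> merged; set of 9 now {2, 4, 6, 9, 11}
Step 7: find(8) -> no change; set of 8 is {8}
Step 8: union(4, 3) -> merged; set of 4 now {2, 3, 4, 6, 9, 11}
Step 9: union(9, 5) -> merged; set of 9 now {0, 2, 3, 4, 5, 6, 9, 11}
Step 10: union(4, 10) -> merged; set of 4 now {0, 2, 3, 4, 5, 6, 9, 10, 11}
Step 11: find(5) -> no change; set of 5 is {0, 2, 3, 4, 5, 6, 9, 10, 11}
Component of 5: {0, 2, 3, 4, 5, 6, 9, 10, 11}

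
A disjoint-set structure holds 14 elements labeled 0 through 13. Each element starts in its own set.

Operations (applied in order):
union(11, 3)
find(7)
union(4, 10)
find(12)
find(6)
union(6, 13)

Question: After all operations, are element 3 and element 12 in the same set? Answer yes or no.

Step 1: union(11, 3) -> merged; set of 11 now {3, 11}
Step 2: find(7) -> no change; set of 7 is {7}
Step 3: union(4, 10) -> merged; set of 4 now {4, 10}
Step 4: find(12) -> no change; set of 12 is {12}
Step 5: find(6) -> no change; set of 6 is {6}
Step 6: union(6, 13) -> merged; set of 6 now {6, 13}
Set of 3: {3, 11}; 12 is not a member.

Answer: no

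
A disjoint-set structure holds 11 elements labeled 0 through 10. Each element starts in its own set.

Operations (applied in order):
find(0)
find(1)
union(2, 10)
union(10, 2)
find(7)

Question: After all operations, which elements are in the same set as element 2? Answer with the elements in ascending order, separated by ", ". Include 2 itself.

Step 1: find(0) -> no change; set of 0 is {0}
Step 2: find(1) -> no change; set of 1 is {1}
Step 3: union(2, 10) -> merged; set of 2 now {2, 10}
Step 4: union(10, 2) -> already same set; set of 10 now {2, 10}
Step 5: find(7) -> no change; set of 7 is {7}
Component of 2: {2, 10}

Answer: 2, 10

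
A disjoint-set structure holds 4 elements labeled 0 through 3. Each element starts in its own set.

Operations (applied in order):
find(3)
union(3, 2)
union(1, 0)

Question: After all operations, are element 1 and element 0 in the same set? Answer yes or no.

Step 1: find(3) -> no change; set of 3 is {3}
Step 2: union(3, 2) -> merged; set of 3 now {2, 3}
Step 3: union(1, 0) -> merged; set of 1 now {0, 1}
Set of 1: {0, 1}; 0 is a member.

Answer: yes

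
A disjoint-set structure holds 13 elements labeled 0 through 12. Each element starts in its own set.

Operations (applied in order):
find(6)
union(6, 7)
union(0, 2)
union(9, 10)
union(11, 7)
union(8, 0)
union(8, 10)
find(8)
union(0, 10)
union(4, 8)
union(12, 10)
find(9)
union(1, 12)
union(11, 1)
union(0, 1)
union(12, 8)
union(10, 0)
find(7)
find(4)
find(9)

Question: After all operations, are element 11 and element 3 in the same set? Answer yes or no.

Step 1: find(6) -> no change; set of 6 is {6}
Step 2: union(6, 7) -> merged; set of 6 now {6, 7}
Step 3: union(0, 2) -> merged; set of 0 now {0, 2}
Step 4: union(9, 10) -> merged; set of 9 now {9, 10}
Step 5: union(11, 7) -> merged; set of 11 now {6, 7, 11}
Step 6: union(8, 0) -> merged; set of 8 now {0, 2, 8}
Step 7: union(8, 10) -> merged; set of 8 now {0, 2, 8, 9, 10}
Step 8: find(8) -> no change; set of 8 is {0, 2, 8, 9, 10}
Step 9: union(0, 10) -> already same set; set of 0 now {0, 2, 8, 9, 10}
Step 10: union(4, 8) -> merged; set of 4 now {0, 2, 4, 8, 9, 10}
Step 11: union(12, 10) -> merged; set of 12 now {0, 2, 4, 8, 9, 10, 12}
Step 12: find(9) -> no change; set of 9 is {0, 2, 4, 8, 9, 10, 12}
Step 13: union(1, 12) -> merged; set of 1 now {0, 1, 2, 4, 8, 9, 10, 12}
Step 14: union(11, 1) -> merged; set of 11 now {0, 1, 2, 4, 6, 7, 8, 9, 10, 11, 12}
Step 15: union(0, 1) -> already same set; set of 0 now {0, 1, 2, 4, 6, 7, 8, 9, 10, 11, 12}
Step 16: union(12, 8) -> already same set; set of 12 now {0, 1, 2, 4, 6, 7, 8, 9, 10, 11, 12}
Step 17: union(10, 0) -> already same set; set of 10 now {0, 1, 2, 4, 6, 7, 8, 9, 10, 11, 12}
Step 18: find(7) -> no change; set of 7 is {0, 1, 2, 4, 6, 7, 8, 9, 10, 11, 12}
Step 19: find(4) -> no change; set of 4 is {0, 1, 2, 4, 6, 7, 8, 9, 10, 11, 12}
Step 20: find(9) -> no change; set of 9 is {0, 1, 2, 4, 6, 7, 8, 9, 10, 11, 12}
Set of 11: {0, 1, 2, 4, 6, 7, 8, 9, 10, 11, 12}; 3 is not a member.

Answer: no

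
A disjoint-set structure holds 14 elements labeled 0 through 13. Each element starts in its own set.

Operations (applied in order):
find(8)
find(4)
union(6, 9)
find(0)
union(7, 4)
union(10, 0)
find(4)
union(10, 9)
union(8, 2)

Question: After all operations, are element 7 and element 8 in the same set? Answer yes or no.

Answer: no

Derivation:
Step 1: find(8) -> no change; set of 8 is {8}
Step 2: find(4) -> no change; set of 4 is {4}
Step 3: union(6, 9) -> merged; set of 6 now {6, 9}
Step 4: find(0) -> no change; set of 0 is {0}
Step 5: union(7, 4) -> merged; set of 7 now {4, 7}
Step 6: union(10, 0) -> merged; set of 10 now {0, 10}
Step 7: find(4) -> no change; set of 4 is {4, 7}
Step 8: union(10, 9) -> merged; set of 10 now {0, 6, 9, 10}
Step 9: union(8, 2) -> merged; set of 8 now {2, 8}
Set of 7: {4, 7}; 8 is not a member.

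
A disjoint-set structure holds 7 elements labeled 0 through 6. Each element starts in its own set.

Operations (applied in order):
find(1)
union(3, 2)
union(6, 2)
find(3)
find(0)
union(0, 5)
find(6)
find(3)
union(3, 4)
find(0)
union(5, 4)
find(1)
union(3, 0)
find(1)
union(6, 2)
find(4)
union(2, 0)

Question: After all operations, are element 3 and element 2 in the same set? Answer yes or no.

Answer: yes

Derivation:
Step 1: find(1) -> no change; set of 1 is {1}
Step 2: union(3, 2) -> merged; set of 3 now {2, 3}
Step 3: union(6, 2) -> merged; set of 6 now {2, 3, 6}
Step 4: find(3) -> no change; set of 3 is {2, 3, 6}
Step 5: find(0) -> no change; set of 0 is {0}
Step 6: union(0, 5) -> merged; set of 0 now {0, 5}
Step 7: find(6) -> no change; set of 6 is {2, 3, 6}
Step 8: find(3) -> no change; set of 3 is {2, 3, 6}
Step 9: union(3, 4) -> merged; set of 3 now {2, 3, 4, 6}
Step 10: find(0) -> no change; set of 0 is {0, 5}
Step 11: union(5, 4) -> merged; set of 5 now {0, 2, 3, 4, 5, 6}
Step 12: find(1) -> no change; set of 1 is {1}
Step 13: union(3, 0) -> already same set; set of 3 now {0, 2, 3, 4, 5, 6}
Step 14: find(1) -> no change; set of 1 is {1}
Step 15: union(6, 2) -> already same set; set of 6 now {0, 2, 3, 4, 5, 6}
Step 16: find(4) -> no change; set of 4 is {0, 2, 3, 4, 5, 6}
Step 17: union(2, 0) -> already same set; set of 2 now {0, 2, 3, 4, 5, 6}
Set of 3: {0, 2, 3, 4, 5, 6}; 2 is a member.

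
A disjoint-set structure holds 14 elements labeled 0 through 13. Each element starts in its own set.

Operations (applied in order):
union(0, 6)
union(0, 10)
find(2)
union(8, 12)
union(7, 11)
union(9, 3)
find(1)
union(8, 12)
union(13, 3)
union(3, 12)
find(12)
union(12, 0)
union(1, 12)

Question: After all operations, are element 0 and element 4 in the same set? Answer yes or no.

Step 1: union(0, 6) -> merged; set of 0 now {0, 6}
Step 2: union(0, 10) -> merged; set of 0 now {0, 6, 10}
Step 3: find(2) -> no change; set of 2 is {2}
Step 4: union(8, 12) -> merged; set of 8 now {8, 12}
Step 5: union(7, 11) -> merged; set of 7 now {7, 11}
Step 6: union(9, 3) -> merged; set of 9 now {3, 9}
Step 7: find(1) -> no change; set of 1 is {1}
Step 8: union(8, 12) -> already same set; set of 8 now {8, 12}
Step 9: union(13, 3) -> merged; set of 13 now {3, 9, 13}
Step 10: union(3, 12) -> merged; set of 3 now {3, 8, 9, 12, 13}
Step 11: find(12) -> no change; set of 12 is {3, 8, 9, 12, 13}
Step 12: union(12, 0) -> merged; set of 12 now {0, 3, 6, 8, 9, 10, 12, 13}
Step 13: union(1, 12) -> merged; set of 1 now {0, 1, 3, 6, 8, 9, 10, 12, 13}
Set of 0: {0, 1, 3, 6, 8, 9, 10, 12, 13}; 4 is not a member.

Answer: no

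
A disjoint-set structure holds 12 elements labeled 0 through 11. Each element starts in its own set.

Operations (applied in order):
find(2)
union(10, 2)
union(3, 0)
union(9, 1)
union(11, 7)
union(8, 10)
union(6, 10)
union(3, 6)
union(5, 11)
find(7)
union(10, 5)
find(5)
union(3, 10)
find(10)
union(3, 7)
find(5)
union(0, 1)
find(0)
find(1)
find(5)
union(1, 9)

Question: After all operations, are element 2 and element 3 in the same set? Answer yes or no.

Answer: yes

Derivation:
Step 1: find(2) -> no change; set of 2 is {2}
Step 2: union(10, 2) -> merged; set of 10 now {2, 10}
Step 3: union(3, 0) -> merged; set of 3 now {0, 3}
Step 4: union(9, 1) -> merged; set of 9 now {1, 9}
Step 5: union(11, 7) -> merged; set of 11 now {7, 11}
Step 6: union(8, 10) -> merged; set of 8 now {2, 8, 10}
Step 7: union(6, 10) -> merged; set of 6 now {2, 6, 8, 10}
Step 8: union(3, 6) -> merged; set of 3 now {0, 2, 3, 6, 8, 10}
Step 9: union(5, 11) -> merged; set of 5 now {5, 7, 11}
Step 10: find(7) -> no change; set of 7 is {5, 7, 11}
Step 11: union(10, 5) -> merged; set of 10 now {0, 2, 3, 5, 6, 7, 8, 10, 11}
Step 12: find(5) -> no change; set of 5 is {0, 2, 3, 5, 6, 7, 8, 10, 11}
Step 13: union(3, 10) -> already same set; set of 3 now {0, 2, 3, 5, 6, 7, 8, 10, 11}
Step 14: find(10) -> no change; set of 10 is {0, 2, 3, 5, 6, 7, 8, 10, 11}
Step 15: union(3, 7) -> already same set; set of 3 now {0, 2, 3, 5, 6, 7, 8, 10, 11}
Step 16: find(5) -> no change; set of 5 is {0, 2, 3, 5, 6, 7, 8, 10, 11}
Step 17: union(0, 1) -> merged; set of 0 now {0, 1, 2, 3, 5, 6, 7, 8, 9, 10, 11}
Step 18: find(0) -> no change; set of 0 is {0, 1, 2, 3, 5, 6, 7, 8, 9, 10, 11}
Step 19: find(1) -> no change; set of 1 is {0, 1, 2, 3, 5, 6, 7, 8, 9, 10, 11}
Step 20: find(5) -> no change; set of 5 is {0, 1, 2, 3, 5, 6, 7, 8, 9, 10, 11}
Step 21: union(1, 9) -> already same set; set of 1 now {0, 1, 2, 3, 5, 6, 7, 8, 9, 10, 11}
Set of 2: {0, 1, 2, 3, 5, 6, 7, 8, 9, 10, 11}; 3 is a member.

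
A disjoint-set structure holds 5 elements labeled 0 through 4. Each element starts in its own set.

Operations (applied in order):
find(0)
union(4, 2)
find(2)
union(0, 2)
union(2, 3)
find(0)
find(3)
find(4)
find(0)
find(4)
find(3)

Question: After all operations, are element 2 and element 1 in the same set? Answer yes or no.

Step 1: find(0) -> no change; set of 0 is {0}
Step 2: union(4, 2) -> merged; set of 4 now {2, 4}
Step 3: find(2) -> no change; set of 2 is {2, 4}
Step 4: union(0, 2) -> merged; set of 0 now {0, 2, 4}
Step 5: union(2, 3) -> merged; set of 2 now {0, 2, 3, 4}
Step 6: find(0) -> no change; set of 0 is {0, 2, 3, 4}
Step 7: find(3) -> no change; set of 3 is {0, 2, 3, 4}
Step 8: find(4) -> no change; set of 4 is {0, 2, 3, 4}
Step 9: find(0) -> no change; set of 0 is {0, 2, 3, 4}
Step 10: find(4) -> no change; set of 4 is {0, 2, 3, 4}
Step 11: find(3) -> no change; set of 3 is {0, 2, 3, 4}
Set of 2: {0, 2, 3, 4}; 1 is not a member.

Answer: no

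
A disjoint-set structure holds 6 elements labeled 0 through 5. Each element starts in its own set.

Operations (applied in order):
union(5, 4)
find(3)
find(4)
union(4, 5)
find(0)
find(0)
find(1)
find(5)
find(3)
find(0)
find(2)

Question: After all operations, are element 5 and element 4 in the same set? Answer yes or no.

Answer: yes

Derivation:
Step 1: union(5, 4) -> merged; set of 5 now {4, 5}
Step 2: find(3) -> no change; set of 3 is {3}
Step 3: find(4) -> no change; set of 4 is {4, 5}
Step 4: union(4, 5) -> already same set; set of 4 now {4, 5}
Step 5: find(0) -> no change; set of 0 is {0}
Step 6: find(0) -> no change; set of 0 is {0}
Step 7: find(1) -> no change; set of 1 is {1}
Step 8: find(5) -> no change; set of 5 is {4, 5}
Step 9: find(3) -> no change; set of 3 is {3}
Step 10: find(0) -> no change; set of 0 is {0}
Step 11: find(2) -> no change; set of 2 is {2}
Set of 5: {4, 5}; 4 is a member.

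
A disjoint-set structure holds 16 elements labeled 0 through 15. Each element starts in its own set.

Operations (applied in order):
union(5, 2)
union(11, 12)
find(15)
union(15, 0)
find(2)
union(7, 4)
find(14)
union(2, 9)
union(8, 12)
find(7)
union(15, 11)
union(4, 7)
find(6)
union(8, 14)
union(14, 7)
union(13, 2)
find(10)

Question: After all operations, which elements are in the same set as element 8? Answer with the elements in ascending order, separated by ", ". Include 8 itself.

Answer: 0, 4, 7, 8, 11, 12, 14, 15

Derivation:
Step 1: union(5, 2) -> merged; set of 5 now {2, 5}
Step 2: union(11, 12) -> merged; set of 11 now {11, 12}
Step 3: find(15) -> no change; set of 15 is {15}
Step 4: union(15, 0) -> merged; set of 15 now {0, 15}
Step 5: find(2) -> no change; set of 2 is {2, 5}
Step 6: union(7, 4) -> merged; set of 7 now {4, 7}
Step 7: find(14) -> no change; set of 14 is {14}
Step 8: union(2, 9) -> merged; set of 2 now {2, 5, 9}
Step 9: union(8, 12) -> merged; set of 8 now {8, 11, 12}
Step 10: find(7) -> no change; set of 7 is {4, 7}
Step 11: union(15, 11) -> merged; set of 15 now {0, 8, 11, 12, 15}
Step 12: union(4, 7) -> already same set; set of 4 now {4, 7}
Step 13: find(6) -> no change; set of 6 is {6}
Step 14: union(8, 14) -> merged; set of 8 now {0, 8, 11, 12, 14, 15}
Step 15: union(14, 7) -> merged; set of 14 now {0, 4, 7, 8, 11, 12, 14, 15}
Step 16: union(13, 2) -> merged; set of 13 now {2, 5, 9, 13}
Step 17: find(10) -> no change; set of 10 is {10}
Component of 8: {0, 4, 7, 8, 11, 12, 14, 15}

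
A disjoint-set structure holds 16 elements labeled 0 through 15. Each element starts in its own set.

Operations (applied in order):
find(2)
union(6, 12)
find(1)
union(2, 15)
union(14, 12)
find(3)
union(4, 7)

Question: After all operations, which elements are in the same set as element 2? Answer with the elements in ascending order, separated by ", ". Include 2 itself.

Step 1: find(2) -> no change; set of 2 is {2}
Step 2: union(6, 12) -> merged; set of 6 now {6, 12}
Step 3: find(1) -> no change; set of 1 is {1}
Step 4: union(2, 15) -> merged; set of 2 now {2, 15}
Step 5: union(14, 12) -> merged; set of 14 now {6, 12, 14}
Step 6: find(3) -> no change; set of 3 is {3}
Step 7: union(4, 7) -> merged; set of 4 now {4, 7}
Component of 2: {2, 15}

Answer: 2, 15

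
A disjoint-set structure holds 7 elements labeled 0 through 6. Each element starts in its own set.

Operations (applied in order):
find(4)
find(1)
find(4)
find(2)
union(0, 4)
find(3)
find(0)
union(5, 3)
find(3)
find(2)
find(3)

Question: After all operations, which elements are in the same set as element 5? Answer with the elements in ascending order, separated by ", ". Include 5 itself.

Answer: 3, 5

Derivation:
Step 1: find(4) -> no change; set of 4 is {4}
Step 2: find(1) -> no change; set of 1 is {1}
Step 3: find(4) -> no change; set of 4 is {4}
Step 4: find(2) -> no change; set of 2 is {2}
Step 5: union(0, 4) -> merged; set of 0 now {0, 4}
Step 6: find(3) -> no change; set of 3 is {3}
Step 7: find(0) -> no change; set of 0 is {0, 4}
Step 8: union(5, 3) -> merged; set of 5 now {3, 5}
Step 9: find(3) -> no change; set of 3 is {3, 5}
Step 10: find(2) -> no change; set of 2 is {2}
Step 11: find(3) -> no change; set of 3 is {3, 5}
Component of 5: {3, 5}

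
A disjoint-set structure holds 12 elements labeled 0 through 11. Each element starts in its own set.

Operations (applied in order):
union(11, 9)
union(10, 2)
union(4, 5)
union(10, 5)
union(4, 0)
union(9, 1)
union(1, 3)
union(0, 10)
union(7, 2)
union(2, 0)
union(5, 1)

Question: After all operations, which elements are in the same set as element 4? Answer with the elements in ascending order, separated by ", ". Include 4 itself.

Step 1: union(11, 9) -> merged; set of 11 now {9, 11}
Step 2: union(10, 2) -> merged; set of 10 now {2, 10}
Step 3: union(4, 5) -> merged; set of 4 now {4, 5}
Step 4: union(10, 5) -> merged; set of 10 now {2, 4, 5, 10}
Step 5: union(4, 0) -> merged; set of 4 now {0, 2, 4, 5, 10}
Step 6: union(9, 1) -> merged; set of 9 now {1, 9, 11}
Step 7: union(1, 3) -> merged; set of 1 now {1, 3, 9, 11}
Step 8: union(0, 10) -> already same set; set of 0 now {0, 2, 4, 5, 10}
Step 9: union(7, 2) -> merged; set of 7 now {0, 2, 4, 5, 7, 10}
Step 10: union(2, 0) -> already same set; set of 2 now {0, 2, 4, 5, 7, 10}
Step 11: union(5, 1) -> merged; set of 5 now {0, 1, 2, 3, 4, 5, 7, 9, 10, 11}
Component of 4: {0, 1, 2, 3, 4, 5, 7, 9, 10, 11}

Answer: 0, 1, 2, 3, 4, 5, 7, 9, 10, 11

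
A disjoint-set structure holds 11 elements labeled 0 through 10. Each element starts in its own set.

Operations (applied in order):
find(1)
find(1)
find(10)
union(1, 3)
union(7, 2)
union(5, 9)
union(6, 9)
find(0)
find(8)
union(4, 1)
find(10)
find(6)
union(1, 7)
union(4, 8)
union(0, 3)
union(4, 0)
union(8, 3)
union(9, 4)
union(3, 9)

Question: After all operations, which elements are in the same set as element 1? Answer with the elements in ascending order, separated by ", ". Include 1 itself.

Step 1: find(1) -> no change; set of 1 is {1}
Step 2: find(1) -> no change; set of 1 is {1}
Step 3: find(10) -> no change; set of 10 is {10}
Step 4: union(1, 3) -> merged; set of 1 now {1, 3}
Step 5: union(7, 2) -> merged; set of 7 now {2, 7}
Step 6: union(5, 9) -> merged; set of 5 now {5, 9}
Step 7: union(6, 9) -> merged; set of 6 now {5, 6, 9}
Step 8: find(0) -> no change; set of 0 is {0}
Step 9: find(8) -> no change; set of 8 is {8}
Step 10: union(4, 1) -> merged; set of 4 now {1, 3, 4}
Step 11: find(10) -> no change; set of 10 is {10}
Step 12: find(6) -> no change; set of 6 is {5, 6, 9}
Step 13: union(1, 7) -> merged; set of 1 now {1, 2, 3, 4, 7}
Step 14: union(4, 8) -> merged; set of 4 now {1, 2, 3, 4, 7, 8}
Step 15: union(0, 3) -> merged; set of 0 now {0, 1, 2, 3, 4, 7, 8}
Step 16: union(4, 0) -> already same set; set of 4 now {0, 1, 2, 3, 4, 7, 8}
Step 17: union(8, 3) -> already same set; set of 8 now {0, 1, 2, 3, 4, 7, 8}
Step 18: union(9, 4) -> merged; set of 9 now {0, 1, 2, 3, 4, 5, 6, 7, 8, 9}
Step 19: union(3, 9) -> already same set; set of 3 now {0, 1, 2, 3, 4, 5, 6, 7, 8, 9}
Component of 1: {0, 1, 2, 3, 4, 5, 6, 7, 8, 9}

Answer: 0, 1, 2, 3, 4, 5, 6, 7, 8, 9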